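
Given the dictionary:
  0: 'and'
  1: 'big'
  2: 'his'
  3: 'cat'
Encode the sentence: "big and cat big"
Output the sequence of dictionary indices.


Look up each word in the dictionary:
  'big' -> 1
  'and' -> 0
  'cat' -> 3
  'big' -> 1

Encoded: [1, 0, 3, 1]


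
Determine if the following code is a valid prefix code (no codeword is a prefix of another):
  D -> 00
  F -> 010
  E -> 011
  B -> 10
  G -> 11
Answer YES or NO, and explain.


Checking each pair (does one codeword prefix another?):
  D='00' vs F='010': no prefix
  D='00' vs E='011': no prefix
  D='00' vs B='10': no prefix
  D='00' vs G='11': no prefix
  F='010' vs D='00': no prefix
  F='010' vs E='011': no prefix
  F='010' vs B='10': no prefix
  F='010' vs G='11': no prefix
  E='011' vs D='00': no prefix
  E='011' vs F='010': no prefix
  E='011' vs B='10': no prefix
  E='011' vs G='11': no prefix
  B='10' vs D='00': no prefix
  B='10' vs F='010': no prefix
  B='10' vs E='011': no prefix
  B='10' vs G='11': no prefix
  G='11' vs D='00': no prefix
  G='11' vs F='010': no prefix
  G='11' vs E='011': no prefix
  G='11' vs B='10': no prefix
No violation found over all pairs.

YES -- this is a valid prefix code. No codeword is a prefix of any other codeword.


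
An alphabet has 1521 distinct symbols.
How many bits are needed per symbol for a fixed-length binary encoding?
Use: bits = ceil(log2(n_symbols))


log2(1521) = 10.5708
Bracket: 2^10 = 1024 < 1521 <= 2^11 = 2048
So ceil(log2(1521)) = 11

bits = ceil(log2(1521)) = ceil(10.5708) = 11 bits


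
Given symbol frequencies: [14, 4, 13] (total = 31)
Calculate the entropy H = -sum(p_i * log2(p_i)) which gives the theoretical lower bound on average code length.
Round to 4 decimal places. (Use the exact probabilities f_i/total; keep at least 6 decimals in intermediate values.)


Per-symbol terms -p_i * log2(p_i) with p_i = f_i/31:
  p = 14/31 = 0.451613: log2(p) = -1.146841, -p*log2(p) = 0.517928
  p = 4/31 = 0.129032: log2(p) = -2.954196, -p*log2(p) = 0.381187
  p = 13/31 = 0.419355: log2(p) = -1.253757, -p*log2(p) = 0.525769
H = 0.517928 + 0.381187 + 0.525769 = 1.424884

H = 1.4249 bits/symbol


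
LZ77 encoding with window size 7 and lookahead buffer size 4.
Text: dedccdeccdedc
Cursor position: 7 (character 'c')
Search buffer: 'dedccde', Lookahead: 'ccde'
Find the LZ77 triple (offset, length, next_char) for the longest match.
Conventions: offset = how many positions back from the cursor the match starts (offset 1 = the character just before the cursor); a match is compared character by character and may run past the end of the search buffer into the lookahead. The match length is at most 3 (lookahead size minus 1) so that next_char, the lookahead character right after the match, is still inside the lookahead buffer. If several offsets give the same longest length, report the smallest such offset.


Try each offset into the search buffer:
  offset=1 (pos 6, char 'e'): match length 0
  offset=2 (pos 5, char 'd'): match length 0
  offset=3 (pos 4, char 'c'): match length 1
  offset=4 (pos 3, char 'c'): match length 3
  offset=5 (pos 2, char 'd'): match length 0
  offset=6 (pos 1, char 'e'): match length 0
  offset=7 (pos 0, char 'd'): match length 0
Longest match has length 3 at offset 4.
next_char = character at position 7 + 3 = 10 -> 'e'

Best match: offset=4, length=3 (matching 'ccd' starting at position 3)
LZ77 triple: (4, 3, 'e')


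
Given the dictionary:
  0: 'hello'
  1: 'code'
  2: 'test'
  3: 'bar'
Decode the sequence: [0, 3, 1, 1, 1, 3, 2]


Look up each index in the dictionary:
  0 -> 'hello'
  3 -> 'bar'
  1 -> 'code'
  1 -> 'code'
  1 -> 'code'
  3 -> 'bar'
  2 -> 'test'

Decoded: "hello bar code code code bar test"


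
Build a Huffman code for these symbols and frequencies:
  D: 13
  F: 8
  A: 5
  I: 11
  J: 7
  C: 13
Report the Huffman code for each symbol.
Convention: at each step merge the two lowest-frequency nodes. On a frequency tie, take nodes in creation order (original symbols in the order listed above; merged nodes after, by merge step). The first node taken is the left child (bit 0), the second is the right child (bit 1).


Huffman tree construction:
Step 1: Merge A(5) + J(7) = 12
Step 2: Merge F(8) + I(11) = 19
Step 3: Merge (A+J)(12) + D(13) = 25
Step 4: Merge C(13) + (F+I)(19) = 32
Step 5: Merge ((A+J)+D)(25) + (C+(F+I))(32) = 57
Read each symbol's code off the tree from the root (left child = 0, right child = 1).

Codes:
  D: 01 (length 2)
  F: 110 (length 3)
  A: 000 (length 3)
  I: 111 (length 3)
  J: 001 (length 3)
  C: 10 (length 2)
Average code length: 145/57 = 2.5439 bits/symbol


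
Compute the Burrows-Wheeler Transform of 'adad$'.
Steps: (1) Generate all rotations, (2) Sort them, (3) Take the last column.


Rotations (sorted):
  0: $adad -> last char: d
  1: ad$ad -> last char: d
  2: adad$ -> last char: $
  3: d$ada -> last char: a
  4: dad$a -> last char: a


BWT = dd$aa


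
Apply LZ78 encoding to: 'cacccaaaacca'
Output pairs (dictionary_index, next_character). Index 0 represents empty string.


LZ78 encoding steps:
Dictionary: {0: ''}
Step 1: w='' (idx 0), next='c' -> output (0, 'c'), add 'c' as idx 1
Step 2: w='' (idx 0), next='a' -> output (0, 'a'), add 'a' as idx 2
Step 3: w='c' (idx 1), next='c' -> output (1, 'c'), add 'cc' as idx 3
Step 4: w='c' (idx 1), next='a' -> output (1, 'a'), add 'ca' as idx 4
Step 5: w='a' (idx 2), next='a' -> output (2, 'a'), add 'aa' as idx 5
Step 6: w='a' (idx 2), next='c' -> output (2, 'c'), add 'ac' as idx 6
Step 7: w='ca' (idx 4), end of input -> output (4, '')


Encoded: [(0, 'c'), (0, 'a'), (1, 'c'), (1, 'a'), (2, 'a'), (2, 'c'), (4, '')]


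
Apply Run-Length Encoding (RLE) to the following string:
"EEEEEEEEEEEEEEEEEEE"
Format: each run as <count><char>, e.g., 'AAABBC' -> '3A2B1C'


Scanning runs left to right:
  i=0: run of 'E' x 19 -> '19E'

RLE = 19E


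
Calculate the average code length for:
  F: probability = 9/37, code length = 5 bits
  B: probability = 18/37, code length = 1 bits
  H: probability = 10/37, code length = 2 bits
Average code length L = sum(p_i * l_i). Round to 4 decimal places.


Weighted contributions p_i * l_i:
  F: (9/37) * 5 = 45/37
  B: (18/37) * 1 = 18/37
  H: (10/37) * 2 = 20/37
Sum = (45 + 18 + 20)/37 = 83/37

L = 83/37 = 2.2432 bits/symbol


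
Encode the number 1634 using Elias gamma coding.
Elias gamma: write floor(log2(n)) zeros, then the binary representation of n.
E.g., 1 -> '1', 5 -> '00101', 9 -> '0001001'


num_bits = floor(log2(1634)) + 1 = 11
leading_zeros = num_bits - 1 = 10
binary(1634) = 11001100010

Elias gamma(1634) = '0000000000' + '11001100010' = 000000000011001100010 (21 bits)


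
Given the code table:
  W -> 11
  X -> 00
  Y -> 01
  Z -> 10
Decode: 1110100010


Decoding:
11 -> W
10 -> Z
10 -> Z
00 -> X
10 -> Z


Result: WZZXZ


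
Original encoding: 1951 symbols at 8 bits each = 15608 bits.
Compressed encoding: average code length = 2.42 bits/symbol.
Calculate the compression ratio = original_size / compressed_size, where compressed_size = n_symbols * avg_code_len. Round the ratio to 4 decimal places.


original_size = n_symbols * orig_bits = 1951 * 8 = 15608 bits
compressed_size = n_symbols * avg_code_len = 1951 * 2.42 = 4721.42 bits
ratio = original_size / compressed_size = 15608 / 4721.42 = 3.3058

Compression ratio = 3.3058


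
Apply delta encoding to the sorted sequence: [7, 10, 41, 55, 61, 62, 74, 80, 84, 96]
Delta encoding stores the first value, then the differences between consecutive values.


First value: 7
Deltas:
  10 - 7 = 3
  41 - 10 = 31
  55 - 41 = 14
  61 - 55 = 6
  62 - 61 = 1
  74 - 62 = 12
  80 - 74 = 6
  84 - 80 = 4
  96 - 84 = 12


Delta encoded: [7, 3, 31, 14, 6, 1, 12, 6, 4, 12]


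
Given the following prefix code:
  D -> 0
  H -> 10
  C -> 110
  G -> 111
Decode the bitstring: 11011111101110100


Decoding step by step:
Bits 110 -> C
Bits 111 -> G
Bits 111 -> G
Bits 0 -> D
Bits 111 -> G
Bits 0 -> D
Bits 10 -> H
Bits 0 -> D


Decoded message: CGGDGDHD


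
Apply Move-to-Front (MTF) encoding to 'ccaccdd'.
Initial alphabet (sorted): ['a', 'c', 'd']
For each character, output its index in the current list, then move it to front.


MTF encoding:
'c': index 1 in ['a', 'c', 'd'] -> ['c', 'a', 'd']
'c': index 0 in ['c', 'a', 'd'] -> ['c', 'a', 'd']
'a': index 1 in ['c', 'a', 'd'] -> ['a', 'c', 'd']
'c': index 1 in ['a', 'c', 'd'] -> ['c', 'a', 'd']
'c': index 0 in ['c', 'a', 'd'] -> ['c', 'a', 'd']
'd': index 2 in ['c', 'a', 'd'] -> ['d', 'c', 'a']
'd': index 0 in ['d', 'c', 'a'] -> ['d', 'c', 'a']


Output: [1, 0, 1, 1, 0, 2, 0]


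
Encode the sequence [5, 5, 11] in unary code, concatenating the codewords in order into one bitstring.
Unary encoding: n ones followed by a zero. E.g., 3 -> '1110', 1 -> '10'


Encode each number as n ones followed by a terminating 0:
  5 -> 111110 (6 bits)
  5 -> 111110 (6 bits)
  11 -> 111111111110 (12 bits)
Total length = 6 + 6 + 12 = 24 bits.

Unary([5, 5, 11]) = 111110111110111111111110 (24 bits)


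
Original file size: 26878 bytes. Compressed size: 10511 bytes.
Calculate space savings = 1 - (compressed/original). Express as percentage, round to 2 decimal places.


ratio = compressed/original = 10511/26878 = 0.391063
savings = 1 - ratio = 1 - 0.391063 = 0.608937
as a percentage: 0.608937 * 100 = 60.89%

Space savings = 1 - 10511/26878 = 60.89%


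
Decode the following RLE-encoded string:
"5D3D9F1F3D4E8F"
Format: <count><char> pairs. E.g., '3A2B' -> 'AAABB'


Expanding each <count><char> pair:
  5D -> 'DDDDD'
  3D -> 'DDD'
  9F -> 'FFFFFFFFF'
  1F -> 'F'
  3D -> 'DDD'
  4E -> 'EEEE'
  8F -> 'FFFFFFFF'

Decoded = DDDDDDDDFFFFFFFFFFDDDEEEEFFFFFFFF


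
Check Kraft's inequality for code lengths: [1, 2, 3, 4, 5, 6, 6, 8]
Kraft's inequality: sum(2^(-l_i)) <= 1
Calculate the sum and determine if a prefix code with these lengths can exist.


Sum = 2^(-1) + 2^(-2) + 2^(-3) + 2^(-4) + 2^(-5) + 2^(-6) + 2^(-6) + 2^(-8)
    = 0.5 + 0.25 + 0.125 + 0.0625 + 0.03125 + 0.015625 + 0.015625 + 0.00390625
    = 257/256 = 1.00390625
Since 1.00390625 > 1, Kraft's inequality is NOT satisfied.
A prefix code with these lengths CANNOT exist.

Kraft sum = 1.00390625. Not satisfied.


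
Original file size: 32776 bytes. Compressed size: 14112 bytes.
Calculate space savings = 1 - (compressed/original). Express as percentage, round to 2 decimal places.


ratio = compressed/original = 14112/32776 = 0.430559
savings = 1 - ratio = 1 - 0.430559 = 0.569441
as a percentage: 0.569441 * 100 = 56.94%

Space savings = 1 - 14112/32776 = 56.94%


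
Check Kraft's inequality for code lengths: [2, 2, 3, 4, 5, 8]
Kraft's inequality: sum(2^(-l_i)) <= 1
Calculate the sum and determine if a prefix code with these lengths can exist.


Sum = 2^(-2) + 2^(-2) + 2^(-3) + 2^(-4) + 2^(-5) + 2^(-8)
    = 0.25 + 0.25 + 0.125 + 0.0625 + 0.03125 + 0.00390625
    = 185/256 = 0.72265625
Since 0.72265625 <= 1, Kraft's inequality IS satisfied.
A prefix code with these lengths CAN exist.

Kraft sum = 0.72265625. Satisfied.


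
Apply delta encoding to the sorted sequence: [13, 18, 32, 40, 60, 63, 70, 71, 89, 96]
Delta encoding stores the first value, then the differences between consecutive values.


First value: 13
Deltas:
  18 - 13 = 5
  32 - 18 = 14
  40 - 32 = 8
  60 - 40 = 20
  63 - 60 = 3
  70 - 63 = 7
  71 - 70 = 1
  89 - 71 = 18
  96 - 89 = 7


Delta encoded: [13, 5, 14, 8, 20, 3, 7, 1, 18, 7]


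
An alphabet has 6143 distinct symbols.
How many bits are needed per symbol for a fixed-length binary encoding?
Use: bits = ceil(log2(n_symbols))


log2(6143) = 12.5847
Bracket: 2^12 = 4096 < 6143 <= 2^13 = 8192
So ceil(log2(6143)) = 13

bits = ceil(log2(6143)) = ceil(12.5847) = 13 bits


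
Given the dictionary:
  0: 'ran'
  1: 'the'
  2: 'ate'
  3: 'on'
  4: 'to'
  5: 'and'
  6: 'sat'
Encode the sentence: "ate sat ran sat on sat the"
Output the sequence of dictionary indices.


Look up each word in the dictionary:
  'ate' -> 2
  'sat' -> 6
  'ran' -> 0
  'sat' -> 6
  'on' -> 3
  'sat' -> 6
  'the' -> 1

Encoded: [2, 6, 0, 6, 3, 6, 1]


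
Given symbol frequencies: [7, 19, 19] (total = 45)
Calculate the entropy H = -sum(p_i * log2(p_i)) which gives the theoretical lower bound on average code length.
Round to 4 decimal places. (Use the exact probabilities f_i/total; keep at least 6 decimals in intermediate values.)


Per-symbol terms -p_i * log2(p_i) with p_i = f_i/45:
  p = 7/45 = 0.155556: log2(p) = -2.684498, -p*log2(p) = 0.417589
  p = 19/45 = 0.422222: log2(p) = -1.243926, -p*log2(p) = 0.525213
  p = 19/45 = 0.422222: log2(p) = -1.243926, -p*log2(p) = 0.525213
H = 0.417589 + 0.525213 + 0.525213 = 1.468015

H = 1.468 bits/symbol


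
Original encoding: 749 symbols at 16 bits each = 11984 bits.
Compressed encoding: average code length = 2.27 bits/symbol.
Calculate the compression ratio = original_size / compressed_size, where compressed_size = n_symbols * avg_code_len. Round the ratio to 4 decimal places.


original_size = n_symbols * orig_bits = 749 * 16 = 11984 bits
compressed_size = n_symbols * avg_code_len = 749 * 2.27 = 1700.23 bits
ratio = original_size / compressed_size = 11984 / 1700.23 = 7.0485

Compression ratio = 7.0485


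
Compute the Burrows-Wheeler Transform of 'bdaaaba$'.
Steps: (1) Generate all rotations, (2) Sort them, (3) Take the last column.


Rotations (sorted):
  0: $bdaaaba -> last char: a
  1: a$bdaaab -> last char: b
  2: aaaba$bd -> last char: d
  3: aaba$bda -> last char: a
  4: aba$bdaa -> last char: a
  5: ba$bdaaa -> last char: a
  6: bdaaaba$ -> last char: $
  7: daaaba$b -> last char: b


BWT = abdaaa$b


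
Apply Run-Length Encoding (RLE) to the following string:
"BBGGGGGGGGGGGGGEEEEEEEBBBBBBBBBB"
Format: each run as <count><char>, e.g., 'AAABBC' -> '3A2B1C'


Scanning runs left to right:
  i=0: run of 'B' x 2 -> '2B'
  i=2: run of 'G' x 13 -> '13G'
  i=15: run of 'E' x 7 -> '7E'
  i=22: run of 'B' x 10 -> '10B'

RLE = 2B13G7E10B


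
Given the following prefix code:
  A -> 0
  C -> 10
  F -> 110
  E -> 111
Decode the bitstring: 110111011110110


Decoding step by step:
Bits 110 -> F
Bits 111 -> E
Bits 0 -> A
Bits 111 -> E
Bits 10 -> C
Bits 110 -> F


Decoded message: FEAECF


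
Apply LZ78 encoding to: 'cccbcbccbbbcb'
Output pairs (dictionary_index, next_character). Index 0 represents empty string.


LZ78 encoding steps:
Dictionary: {0: ''}
Step 1: w='' (idx 0), next='c' -> output (0, 'c'), add 'c' as idx 1
Step 2: w='c' (idx 1), next='c' -> output (1, 'c'), add 'cc' as idx 2
Step 3: w='' (idx 0), next='b' -> output (0, 'b'), add 'b' as idx 3
Step 4: w='c' (idx 1), next='b' -> output (1, 'b'), add 'cb' as idx 4
Step 5: w='cc' (idx 2), next='b' -> output (2, 'b'), add 'ccb' as idx 5
Step 6: w='b' (idx 3), next='b' -> output (3, 'b'), add 'bb' as idx 6
Step 7: w='cb' (idx 4), end of input -> output (4, '')


Encoded: [(0, 'c'), (1, 'c'), (0, 'b'), (1, 'b'), (2, 'b'), (3, 'b'), (4, '')]


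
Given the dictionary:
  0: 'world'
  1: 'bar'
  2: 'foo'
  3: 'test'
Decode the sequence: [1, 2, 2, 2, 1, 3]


Look up each index in the dictionary:
  1 -> 'bar'
  2 -> 'foo'
  2 -> 'foo'
  2 -> 'foo'
  1 -> 'bar'
  3 -> 'test'

Decoded: "bar foo foo foo bar test"


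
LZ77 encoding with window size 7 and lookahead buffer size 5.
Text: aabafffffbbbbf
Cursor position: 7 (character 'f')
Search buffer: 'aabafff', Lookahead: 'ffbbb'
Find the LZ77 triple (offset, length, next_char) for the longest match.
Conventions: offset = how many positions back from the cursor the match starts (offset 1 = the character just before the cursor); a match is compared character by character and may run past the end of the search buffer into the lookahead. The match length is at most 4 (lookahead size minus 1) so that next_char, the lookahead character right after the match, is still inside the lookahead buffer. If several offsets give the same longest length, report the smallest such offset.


Try each offset into the search buffer:
  offset=1 (pos 6, char 'f'): match length 2
  offset=2 (pos 5, char 'f'): match length 2
  offset=3 (pos 4, char 'f'): match length 2
  offset=4 (pos 3, char 'a'): match length 0
  offset=5 (pos 2, char 'b'): match length 0
  offset=6 (pos 1, char 'a'): match length 0
  offset=7 (pos 0, char 'a'): match length 0
Longest match has length 2, found at offsets 1, 2, 3; take the smallest, offset 1.
next_char = character at position 7 + 2 = 9 -> 'b'

Best match: offset=1, length=2 (matching 'ff' starting at position 6)
LZ77 triple: (1, 2, 'b')


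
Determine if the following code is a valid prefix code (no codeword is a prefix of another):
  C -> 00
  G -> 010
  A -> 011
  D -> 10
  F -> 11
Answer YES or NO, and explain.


Checking each pair (does one codeword prefix another?):
  C='00' vs G='010': no prefix
  C='00' vs A='011': no prefix
  C='00' vs D='10': no prefix
  C='00' vs F='11': no prefix
  G='010' vs C='00': no prefix
  G='010' vs A='011': no prefix
  G='010' vs D='10': no prefix
  G='010' vs F='11': no prefix
  A='011' vs C='00': no prefix
  A='011' vs G='010': no prefix
  A='011' vs D='10': no prefix
  A='011' vs F='11': no prefix
  D='10' vs C='00': no prefix
  D='10' vs G='010': no prefix
  D='10' vs A='011': no prefix
  D='10' vs F='11': no prefix
  F='11' vs C='00': no prefix
  F='11' vs G='010': no prefix
  F='11' vs A='011': no prefix
  F='11' vs D='10': no prefix
No violation found over all pairs.

YES -- this is a valid prefix code. No codeword is a prefix of any other codeword.


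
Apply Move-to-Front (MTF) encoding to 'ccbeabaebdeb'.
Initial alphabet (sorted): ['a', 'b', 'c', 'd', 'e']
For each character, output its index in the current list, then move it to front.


MTF encoding:
'c': index 2 in ['a', 'b', 'c', 'd', 'e'] -> ['c', 'a', 'b', 'd', 'e']
'c': index 0 in ['c', 'a', 'b', 'd', 'e'] -> ['c', 'a', 'b', 'd', 'e']
'b': index 2 in ['c', 'a', 'b', 'd', 'e'] -> ['b', 'c', 'a', 'd', 'e']
'e': index 4 in ['b', 'c', 'a', 'd', 'e'] -> ['e', 'b', 'c', 'a', 'd']
'a': index 3 in ['e', 'b', 'c', 'a', 'd'] -> ['a', 'e', 'b', 'c', 'd']
'b': index 2 in ['a', 'e', 'b', 'c', 'd'] -> ['b', 'a', 'e', 'c', 'd']
'a': index 1 in ['b', 'a', 'e', 'c', 'd'] -> ['a', 'b', 'e', 'c', 'd']
'e': index 2 in ['a', 'b', 'e', 'c', 'd'] -> ['e', 'a', 'b', 'c', 'd']
'b': index 2 in ['e', 'a', 'b', 'c', 'd'] -> ['b', 'e', 'a', 'c', 'd']
'd': index 4 in ['b', 'e', 'a', 'c', 'd'] -> ['d', 'b', 'e', 'a', 'c']
'e': index 2 in ['d', 'b', 'e', 'a', 'c'] -> ['e', 'd', 'b', 'a', 'c']
'b': index 2 in ['e', 'd', 'b', 'a', 'c'] -> ['b', 'e', 'd', 'a', 'c']


Output: [2, 0, 2, 4, 3, 2, 1, 2, 2, 4, 2, 2]


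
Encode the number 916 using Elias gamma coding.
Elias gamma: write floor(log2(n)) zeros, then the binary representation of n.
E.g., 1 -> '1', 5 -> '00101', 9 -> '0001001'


num_bits = floor(log2(916)) + 1 = 10
leading_zeros = num_bits - 1 = 9
binary(916) = 1110010100

Elias gamma(916) = '000000000' + '1110010100' = 0000000001110010100 (19 bits)


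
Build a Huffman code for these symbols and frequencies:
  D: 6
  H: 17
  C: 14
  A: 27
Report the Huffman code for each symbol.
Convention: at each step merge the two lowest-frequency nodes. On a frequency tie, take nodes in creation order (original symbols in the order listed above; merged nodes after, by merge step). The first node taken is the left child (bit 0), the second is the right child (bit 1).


Huffman tree construction:
Step 1: Merge D(6) + C(14) = 20
Step 2: Merge H(17) + (D+C)(20) = 37
Step 3: Merge A(27) + (H+(D+C))(37) = 64
Read each symbol's code off the tree from the root (left child = 0, right child = 1).

Codes:
  D: 110 (length 3)
  H: 10 (length 2)
  C: 111 (length 3)
  A: 0 (length 1)
Average code length: 121/64 = 1.8906 bits/symbol


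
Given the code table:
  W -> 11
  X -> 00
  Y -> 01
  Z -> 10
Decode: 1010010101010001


Decoding:
10 -> Z
10 -> Z
01 -> Y
01 -> Y
01 -> Y
01 -> Y
00 -> X
01 -> Y


Result: ZZYYYYXY


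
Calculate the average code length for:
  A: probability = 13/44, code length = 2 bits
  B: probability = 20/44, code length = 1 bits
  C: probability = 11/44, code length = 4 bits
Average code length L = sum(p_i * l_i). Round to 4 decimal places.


Weighted contributions p_i * l_i:
  A: (13/44) * 2 = 26/44
  B: (20/44) * 1 = 20/44
  C: (11/44) * 4 = 44/44
Sum = (26 + 20 + 44)/44 = 90/44

L = 90/44 = 2.0455 bits/symbol


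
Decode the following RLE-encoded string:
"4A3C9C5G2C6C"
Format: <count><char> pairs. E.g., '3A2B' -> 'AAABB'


Expanding each <count><char> pair:
  4A -> 'AAAA'
  3C -> 'CCC'
  9C -> 'CCCCCCCCC'
  5G -> 'GGGGG'
  2C -> 'CC'
  6C -> 'CCCCCC'

Decoded = AAAACCCCCCCCCCCCGGGGGCCCCCCCC


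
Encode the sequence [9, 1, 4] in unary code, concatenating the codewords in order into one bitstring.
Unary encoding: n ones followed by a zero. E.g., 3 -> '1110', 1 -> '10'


Encode each number as n ones followed by a terminating 0:
  9 -> 1111111110 (10 bits)
  1 -> 10 (2 bits)
  4 -> 11110 (5 bits)
Total length = 10 + 2 + 5 = 17 bits.

Unary([9, 1, 4]) = 11111111101011110 (17 bits)


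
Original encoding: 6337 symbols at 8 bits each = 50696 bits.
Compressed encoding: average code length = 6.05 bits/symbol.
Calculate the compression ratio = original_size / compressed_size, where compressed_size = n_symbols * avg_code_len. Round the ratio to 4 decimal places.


original_size = n_symbols * orig_bits = 6337 * 8 = 50696 bits
compressed_size = n_symbols * avg_code_len = 6337 * 6.05 = 38338.85 bits
ratio = original_size / compressed_size = 50696 / 38338.85 = 1.3223

Compression ratio = 1.3223


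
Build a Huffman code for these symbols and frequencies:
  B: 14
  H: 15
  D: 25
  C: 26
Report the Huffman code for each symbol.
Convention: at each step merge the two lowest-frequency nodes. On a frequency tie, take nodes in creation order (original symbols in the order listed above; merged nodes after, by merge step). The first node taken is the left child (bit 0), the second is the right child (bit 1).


Huffman tree construction:
Step 1: Merge B(14) + H(15) = 29
Step 2: Merge D(25) + C(26) = 51
Step 3: Merge (B+H)(29) + (D+C)(51) = 80
Read each symbol's code off the tree from the root (left child = 0, right child = 1).

Codes:
  B: 00 (length 2)
  H: 01 (length 2)
  D: 10 (length 2)
  C: 11 (length 2)
Average code length: 160/80 = 2.0000 bits/symbol


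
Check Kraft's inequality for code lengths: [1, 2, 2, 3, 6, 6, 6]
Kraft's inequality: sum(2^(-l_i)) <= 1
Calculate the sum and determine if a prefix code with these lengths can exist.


Sum = 2^(-1) + 2^(-2) + 2^(-2) + 2^(-3) + 2^(-6) + 2^(-6) + 2^(-6)
    = 0.5 + 0.25 + 0.25 + 0.125 + 0.015625 + 0.015625 + 0.015625
    = 75/64 = 1.171875
Since 1.171875 > 1, Kraft's inequality is NOT satisfied.
A prefix code with these lengths CANNOT exist.

Kraft sum = 1.171875. Not satisfied.


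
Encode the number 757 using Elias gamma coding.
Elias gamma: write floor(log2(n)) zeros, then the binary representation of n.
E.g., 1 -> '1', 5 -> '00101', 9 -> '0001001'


num_bits = floor(log2(757)) + 1 = 10
leading_zeros = num_bits - 1 = 9
binary(757) = 1011110101

Elias gamma(757) = '000000000' + '1011110101' = 0000000001011110101 (19 bits)


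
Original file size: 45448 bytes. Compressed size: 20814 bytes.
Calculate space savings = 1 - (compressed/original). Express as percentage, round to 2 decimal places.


ratio = compressed/original = 20814/45448 = 0.457974
savings = 1 - ratio = 1 - 0.457974 = 0.542026
as a percentage: 0.542026 * 100 = 54.2%

Space savings = 1 - 20814/45448 = 54.2%


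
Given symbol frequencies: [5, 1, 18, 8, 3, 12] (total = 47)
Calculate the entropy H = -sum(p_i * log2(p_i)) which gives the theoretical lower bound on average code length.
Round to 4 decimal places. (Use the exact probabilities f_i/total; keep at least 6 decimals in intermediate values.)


Per-symbol terms -p_i * log2(p_i) with p_i = f_i/47:
  p = 5/47 = 0.106383: log2(p) = -3.232661, -p*log2(p) = 0.343900
  p = 1/47 = 0.021277: log2(p) = -5.554589, -p*log2(p) = 0.118183
  p = 18/47 = 0.382979: log2(p) = -1.384664, -p*log2(p) = 0.530297
  p = 8/47 = 0.170213: log2(p) = -2.554589, -p*log2(p) = 0.434824
  p = 3/47 = 0.063830: log2(p) = -3.969626, -p*log2(p) = 0.253380
  p = 12/47 = 0.255319: log2(p) = -1.969626, -p*log2(p) = 0.502883
H = 0.343900 + 0.118183 + 0.530297 + 0.434824 + 0.253380 + 0.502883 = 2.183467

H = 2.1835 bits/symbol


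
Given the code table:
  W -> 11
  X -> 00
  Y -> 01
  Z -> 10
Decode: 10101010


Decoding:
10 -> Z
10 -> Z
10 -> Z
10 -> Z


Result: ZZZZ


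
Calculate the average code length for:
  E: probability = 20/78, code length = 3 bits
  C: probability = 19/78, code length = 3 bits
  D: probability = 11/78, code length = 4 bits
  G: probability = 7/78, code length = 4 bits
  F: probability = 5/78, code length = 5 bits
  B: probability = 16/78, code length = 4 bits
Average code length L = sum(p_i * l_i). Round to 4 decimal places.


Weighted contributions p_i * l_i:
  E: (20/78) * 3 = 60/78
  C: (19/78) * 3 = 57/78
  D: (11/78) * 4 = 44/78
  G: (7/78) * 4 = 28/78
  F: (5/78) * 5 = 25/78
  B: (16/78) * 4 = 64/78
Sum = (60 + 57 + 44 + 28 + 25 + 64)/78 = 278/78

L = 278/78 = 3.5641 bits/symbol


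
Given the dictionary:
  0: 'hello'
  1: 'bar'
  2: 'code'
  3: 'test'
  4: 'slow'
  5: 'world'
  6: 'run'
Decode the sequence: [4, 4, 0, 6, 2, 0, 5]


Look up each index in the dictionary:
  4 -> 'slow'
  4 -> 'slow'
  0 -> 'hello'
  6 -> 'run'
  2 -> 'code'
  0 -> 'hello'
  5 -> 'world'

Decoded: "slow slow hello run code hello world"


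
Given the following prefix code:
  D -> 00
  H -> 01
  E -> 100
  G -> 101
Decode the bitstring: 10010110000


Decoding step by step:
Bits 100 -> E
Bits 101 -> G
Bits 100 -> E
Bits 00 -> D


Decoded message: EGED


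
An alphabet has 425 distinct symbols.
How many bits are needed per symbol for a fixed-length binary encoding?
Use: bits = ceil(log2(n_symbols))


log2(425) = 8.7313
Bracket: 2^8 = 256 < 425 <= 2^9 = 512
So ceil(log2(425)) = 9

bits = ceil(log2(425)) = ceil(8.7313) = 9 bits


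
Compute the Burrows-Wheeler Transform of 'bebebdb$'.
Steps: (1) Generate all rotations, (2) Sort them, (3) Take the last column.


Rotations (sorted):
  0: $bebebdb -> last char: b
  1: b$bebebd -> last char: d
  2: bdb$bebe -> last char: e
  3: bebdb$be -> last char: e
  4: bebebdb$ -> last char: $
  5: db$bebeb -> last char: b
  6: ebdb$beb -> last char: b
  7: ebebdb$b -> last char: b


BWT = bdee$bbb


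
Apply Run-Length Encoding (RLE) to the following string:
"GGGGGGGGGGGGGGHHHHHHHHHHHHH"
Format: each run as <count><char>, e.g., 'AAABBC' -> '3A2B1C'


Scanning runs left to right:
  i=0: run of 'G' x 14 -> '14G'
  i=14: run of 'H' x 13 -> '13H'

RLE = 14G13H


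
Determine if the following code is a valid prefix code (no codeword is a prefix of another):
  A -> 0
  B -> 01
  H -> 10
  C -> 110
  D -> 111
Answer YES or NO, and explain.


Checking each pair (does one codeword prefix another?):
  A='0' vs B='01': prefix -- VIOLATION

NO -- this is NOT a valid prefix code. A (0) is a prefix of B (01).


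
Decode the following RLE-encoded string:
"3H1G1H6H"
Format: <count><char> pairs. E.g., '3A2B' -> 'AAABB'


Expanding each <count><char> pair:
  3H -> 'HHH'
  1G -> 'G'
  1H -> 'H'
  6H -> 'HHHHHH'

Decoded = HHHGHHHHHHH


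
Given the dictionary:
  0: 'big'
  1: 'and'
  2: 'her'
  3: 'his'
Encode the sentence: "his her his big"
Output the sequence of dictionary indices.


Look up each word in the dictionary:
  'his' -> 3
  'her' -> 2
  'his' -> 3
  'big' -> 0

Encoded: [3, 2, 3, 0]


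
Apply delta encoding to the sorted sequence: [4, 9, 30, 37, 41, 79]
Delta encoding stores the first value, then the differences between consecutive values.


First value: 4
Deltas:
  9 - 4 = 5
  30 - 9 = 21
  37 - 30 = 7
  41 - 37 = 4
  79 - 41 = 38


Delta encoded: [4, 5, 21, 7, 4, 38]


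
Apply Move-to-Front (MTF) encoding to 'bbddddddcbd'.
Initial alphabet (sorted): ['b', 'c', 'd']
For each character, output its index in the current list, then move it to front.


MTF encoding:
'b': index 0 in ['b', 'c', 'd'] -> ['b', 'c', 'd']
'b': index 0 in ['b', 'c', 'd'] -> ['b', 'c', 'd']
'd': index 2 in ['b', 'c', 'd'] -> ['d', 'b', 'c']
'd': index 0 in ['d', 'b', 'c'] -> ['d', 'b', 'c']
'd': index 0 in ['d', 'b', 'c'] -> ['d', 'b', 'c']
'd': index 0 in ['d', 'b', 'c'] -> ['d', 'b', 'c']
'd': index 0 in ['d', 'b', 'c'] -> ['d', 'b', 'c']
'd': index 0 in ['d', 'b', 'c'] -> ['d', 'b', 'c']
'c': index 2 in ['d', 'b', 'c'] -> ['c', 'd', 'b']
'b': index 2 in ['c', 'd', 'b'] -> ['b', 'c', 'd']
'd': index 2 in ['b', 'c', 'd'] -> ['d', 'b', 'c']


Output: [0, 0, 2, 0, 0, 0, 0, 0, 2, 2, 2]


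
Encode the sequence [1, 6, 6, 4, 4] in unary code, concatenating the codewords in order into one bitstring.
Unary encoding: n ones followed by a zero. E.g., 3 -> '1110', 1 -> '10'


Encode each number as n ones followed by a terminating 0:
  1 -> 10 (2 bits)
  6 -> 1111110 (7 bits)
  6 -> 1111110 (7 bits)
  4 -> 11110 (5 bits)
  4 -> 11110 (5 bits)
Total length = 2 + 7 + 7 + 5 + 5 = 26 bits.

Unary([1, 6, 6, 4, 4]) = 10111111011111101111011110 (26 bits)


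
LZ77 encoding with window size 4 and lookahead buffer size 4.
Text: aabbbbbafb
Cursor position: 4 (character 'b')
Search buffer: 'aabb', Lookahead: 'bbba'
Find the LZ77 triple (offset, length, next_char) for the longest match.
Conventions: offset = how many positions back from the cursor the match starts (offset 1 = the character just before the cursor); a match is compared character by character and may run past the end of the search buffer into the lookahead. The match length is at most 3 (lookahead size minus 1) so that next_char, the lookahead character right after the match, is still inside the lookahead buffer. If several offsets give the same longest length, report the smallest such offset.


Try each offset into the search buffer:
  offset=1 (pos 3, char 'b'): match length 3
  offset=2 (pos 2, char 'b'): match length 3
  offset=3 (pos 1, char 'a'): match length 0
  offset=4 (pos 0, char 'a'): match length 0
Longest match has length 3, found at offsets 1, 2; take the smallest, offset 1.
next_char = character at position 4 + 3 = 7 -> 'a'

Best match: offset=1, length=3 (matching 'bbb' starting at position 3)
LZ77 triple: (1, 3, 'a')


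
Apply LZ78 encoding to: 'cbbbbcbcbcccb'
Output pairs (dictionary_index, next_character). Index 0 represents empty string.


LZ78 encoding steps:
Dictionary: {0: ''}
Step 1: w='' (idx 0), next='c' -> output (0, 'c'), add 'c' as idx 1
Step 2: w='' (idx 0), next='b' -> output (0, 'b'), add 'b' as idx 2
Step 3: w='b' (idx 2), next='b' -> output (2, 'b'), add 'bb' as idx 3
Step 4: w='b' (idx 2), next='c' -> output (2, 'c'), add 'bc' as idx 4
Step 5: w='bc' (idx 4), next='b' -> output (4, 'b'), add 'bcb' as idx 5
Step 6: w='c' (idx 1), next='c' -> output (1, 'c'), add 'cc' as idx 6
Step 7: w='c' (idx 1), next='b' -> output (1, 'b'), add 'cb' as idx 7


Encoded: [(0, 'c'), (0, 'b'), (2, 'b'), (2, 'c'), (4, 'b'), (1, 'c'), (1, 'b')]


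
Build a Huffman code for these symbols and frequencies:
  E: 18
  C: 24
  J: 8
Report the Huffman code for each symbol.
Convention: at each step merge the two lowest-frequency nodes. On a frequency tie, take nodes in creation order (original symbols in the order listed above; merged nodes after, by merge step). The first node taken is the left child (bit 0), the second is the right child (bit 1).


Huffman tree construction:
Step 1: Merge J(8) + E(18) = 26
Step 2: Merge C(24) + (J+E)(26) = 50
Read each symbol's code off the tree from the root (left child = 0, right child = 1).

Codes:
  E: 11 (length 2)
  C: 0 (length 1)
  J: 10 (length 2)
Average code length: 76/50 = 1.5200 bits/symbol


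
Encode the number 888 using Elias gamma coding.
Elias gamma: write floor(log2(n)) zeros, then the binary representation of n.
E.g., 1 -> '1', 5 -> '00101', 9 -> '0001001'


num_bits = floor(log2(888)) + 1 = 10
leading_zeros = num_bits - 1 = 9
binary(888) = 1101111000

Elias gamma(888) = '000000000' + '1101111000' = 0000000001101111000 (19 bits)


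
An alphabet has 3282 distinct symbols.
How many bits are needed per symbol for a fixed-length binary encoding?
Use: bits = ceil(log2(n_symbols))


log2(3282) = 11.6804
Bracket: 2^11 = 2048 < 3282 <= 2^12 = 4096
So ceil(log2(3282)) = 12

bits = ceil(log2(3282)) = ceil(11.6804) = 12 bits


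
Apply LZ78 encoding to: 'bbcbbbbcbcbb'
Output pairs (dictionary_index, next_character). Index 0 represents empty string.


LZ78 encoding steps:
Dictionary: {0: ''}
Step 1: w='' (idx 0), next='b' -> output (0, 'b'), add 'b' as idx 1
Step 2: w='b' (idx 1), next='c' -> output (1, 'c'), add 'bc' as idx 2
Step 3: w='b' (idx 1), next='b' -> output (1, 'b'), add 'bb' as idx 3
Step 4: w='bb' (idx 3), next='c' -> output (3, 'c'), add 'bbc' as idx 4
Step 5: w='bc' (idx 2), next='b' -> output (2, 'b'), add 'bcb' as idx 5
Step 6: w='b' (idx 1), end of input -> output (1, '')


Encoded: [(0, 'b'), (1, 'c'), (1, 'b'), (3, 'c'), (2, 'b'), (1, '')]


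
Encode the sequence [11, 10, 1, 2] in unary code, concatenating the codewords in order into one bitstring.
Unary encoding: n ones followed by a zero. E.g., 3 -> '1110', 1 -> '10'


Encode each number as n ones followed by a terminating 0:
  11 -> 111111111110 (12 bits)
  10 -> 11111111110 (11 bits)
  1 -> 10 (2 bits)
  2 -> 110 (3 bits)
Total length = 12 + 11 + 2 + 3 = 28 bits.

Unary([11, 10, 1, 2]) = 1111111111101111111111010110 (28 bits)


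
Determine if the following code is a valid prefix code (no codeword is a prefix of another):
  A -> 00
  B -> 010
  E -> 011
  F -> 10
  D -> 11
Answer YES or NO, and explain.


Checking each pair (does one codeword prefix another?):
  A='00' vs B='010': no prefix
  A='00' vs E='011': no prefix
  A='00' vs F='10': no prefix
  A='00' vs D='11': no prefix
  B='010' vs A='00': no prefix
  B='010' vs E='011': no prefix
  B='010' vs F='10': no prefix
  B='010' vs D='11': no prefix
  E='011' vs A='00': no prefix
  E='011' vs B='010': no prefix
  E='011' vs F='10': no prefix
  E='011' vs D='11': no prefix
  F='10' vs A='00': no prefix
  F='10' vs B='010': no prefix
  F='10' vs E='011': no prefix
  F='10' vs D='11': no prefix
  D='11' vs A='00': no prefix
  D='11' vs B='010': no prefix
  D='11' vs E='011': no prefix
  D='11' vs F='10': no prefix
No violation found over all pairs.

YES -- this is a valid prefix code. No codeword is a prefix of any other codeword.


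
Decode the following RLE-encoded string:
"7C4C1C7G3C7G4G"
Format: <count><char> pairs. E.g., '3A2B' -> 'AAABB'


Expanding each <count><char> pair:
  7C -> 'CCCCCCC'
  4C -> 'CCCC'
  1C -> 'C'
  7G -> 'GGGGGGG'
  3C -> 'CCC'
  7G -> 'GGGGGGG'
  4G -> 'GGGG'

Decoded = CCCCCCCCCCCCGGGGGGGCCCGGGGGGGGGGG


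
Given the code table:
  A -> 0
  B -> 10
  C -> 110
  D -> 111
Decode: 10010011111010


Decoding:
10 -> B
0 -> A
10 -> B
0 -> A
111 -> D
110 -> C
10 -> B


Result: BABADCB


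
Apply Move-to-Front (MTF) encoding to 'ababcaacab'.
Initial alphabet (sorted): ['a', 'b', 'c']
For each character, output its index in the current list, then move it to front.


MTF encoding:
'a': index 0 in ['a', 'b', 'c'] -> ['a', 'b', 'c']
'b': index 1 in ['a', 'b', 'c'] -> ['b', 'a', 'c']
'a': index 1 in ['b', 'a', 'c'] -> ['a', 'b', 'c']
'b': index 1 in ['a', 'b', 'c'] -> ['b', 'a', 'c']
'c': index 2 in ['b', 'a', 'c'] -> ['c', 'b', 'a']
'a': index 2 in ['c', 'b', 'a'] -> ['a', 'c', 'b']
'a': index 0 in ['a', 'c', 'b'] -> ['a', 'c', 'b']
'c': index 1 in ['a', 'c', 'b'] -> ['c', 'a', 'b']
'a': index 1 in ['c', 'a', 'b'] -> ['a', 'c', 'b']
'b': index 2 in ['a', 'c', 'b'] -> ['b', 'a', 'c']


Output: [0, 1, 1, 1, 2, 2, 0, 1, 1, 2]


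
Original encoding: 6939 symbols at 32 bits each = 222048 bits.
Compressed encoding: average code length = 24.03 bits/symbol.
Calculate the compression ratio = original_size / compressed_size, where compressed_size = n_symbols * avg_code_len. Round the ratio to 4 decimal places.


original_size = n_symbols * orig_bits = 6939 * 32 = 222048 bits
compressed_size = n_symbols * avg_code_len = 6939 * 24.03 = 166744.17 bits
ratio = original_size / compressed_size = 222048 / 166744.17 = 1.3317

Compression ratio = 1.3317


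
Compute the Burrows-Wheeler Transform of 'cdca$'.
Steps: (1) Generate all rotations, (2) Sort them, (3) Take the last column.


Rotations (sorted):
  0: $cdca -> last char: a
  1: a$cdc -> last char: c
  2: ca$cd -> last char: d
  3: cdca$ -> last char: $
  4: dca$c -> last char: c


BWT = acd$c


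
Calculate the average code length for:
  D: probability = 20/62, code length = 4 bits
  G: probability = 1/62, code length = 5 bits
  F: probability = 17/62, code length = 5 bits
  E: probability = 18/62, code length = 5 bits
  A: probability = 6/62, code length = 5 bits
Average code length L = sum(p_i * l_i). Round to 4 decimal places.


Weighted contributions p_i * l_i:
  D: (20/62) * 4 = 80/62
  G: (1/62) * 5 = 5/62
  F: (17/62) * 5 = 85/62
  E: (18/62) * 5 = 90/62
  A: (6/62) * 5 = 30/62
Sum = (80 + 5 + 85 + 90 + 30)/62 = 290/62

L = 290/62 = 4.6774 bits/symbol


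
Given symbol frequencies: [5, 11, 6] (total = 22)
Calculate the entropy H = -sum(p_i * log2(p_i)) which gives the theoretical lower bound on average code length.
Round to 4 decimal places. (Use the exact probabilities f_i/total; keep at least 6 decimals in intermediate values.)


Per-symbol terms -p_i * log2(p_i) with p_i = f_i/22:
  p = 5/22 = 0.227273: log2(p) = -2.137504, -p*log2(p) = 0.485796
  p = 11/22 = 0.500000: log2(p) = -1.000000, -p*log2(p) = 0.500000
  p = 6/22 = 0.272727: log2(p) = -1.874469, -p*log2(p) = 0.511219
H = 0.485796 + 0.500000 + 0.511219 = 1.497015

H = 1.497 bits/symbol


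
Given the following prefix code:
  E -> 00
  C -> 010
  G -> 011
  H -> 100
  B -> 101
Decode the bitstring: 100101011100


Decoding step by step:
Bits 100 -> H
Bits 101 -> B
Bits 011 -> G
Bits 100 -> H


Decoded message: HBGH


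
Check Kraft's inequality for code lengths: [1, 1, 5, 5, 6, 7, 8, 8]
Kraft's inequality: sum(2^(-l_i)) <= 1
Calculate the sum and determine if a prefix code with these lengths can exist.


Sum = 2^(-1) + 2^(-1) + 2^(-5) + 2^(-5) + 2^(-6) + 2^(-7) + 2^(-8) + 2^(-8)
    = 0.5 + 0.5 + 0.03125 + 0.03125 + 0.015625 + 0.0078125 + 0.00390625 + 0.00390625
    = 280/256 = 1.09375
Since 1.09375 > 1, Kraft's inequality is NOT satisfied.
A prefix code with these lengths CANNOT exist.

Kraft sum = 1.09375. Not satisfied.


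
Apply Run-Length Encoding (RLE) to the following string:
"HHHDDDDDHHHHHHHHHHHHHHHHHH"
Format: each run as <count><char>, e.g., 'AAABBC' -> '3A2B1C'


Scanning runs left to right:
  i=0: run of 'H' x 3 -> '3H'
  i=3: run of 'D' x 5 -> '5D'
  i=8: run of 'H' x 18 -> '18H'

RLE = 3H5D18H


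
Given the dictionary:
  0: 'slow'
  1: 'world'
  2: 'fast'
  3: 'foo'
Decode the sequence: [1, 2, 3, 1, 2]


Look up each index in the dictionary:
  1 -> 'world'
  2 -> 'fast'
  3 -> 'foo'
  1 -> 'world'
  2 -> 'fast'

Decoded: "world fast foo world fast"


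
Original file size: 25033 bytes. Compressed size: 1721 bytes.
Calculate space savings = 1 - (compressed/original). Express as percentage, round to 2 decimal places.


ratio = compressed/original = 1721/25033 = 0.068749
savings = 1 - ratio = 1 - 0.068749 = 0.931251
as a percentage: 0.931251 * 100 = 93.13%

Space savings = 1 - 1721/25033 = 93.13%


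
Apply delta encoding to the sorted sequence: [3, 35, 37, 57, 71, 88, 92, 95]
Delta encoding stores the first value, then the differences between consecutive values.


First value: 3
Deltas:
  35 - 3 = 32
  37 - 35 = 2
  57 - 37 = 20
  71 - 57 = 14
  88 - 71 = 17
  92 - 88 = 4
  95 - 92 = 3


Delta encoded: [3, 32, 2, 20, 14, 17, 4, 3]


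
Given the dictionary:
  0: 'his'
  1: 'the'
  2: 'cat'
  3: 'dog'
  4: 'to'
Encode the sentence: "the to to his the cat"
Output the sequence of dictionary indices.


Look up each word in the dictionary:
  'the' -> 1
  'to' -> 4
  'to' -> 4
  'his' -> 0
  'the' -> 1
  'cat' -> 2

Encoded: [1, 4, 4, 0, 1, 2]


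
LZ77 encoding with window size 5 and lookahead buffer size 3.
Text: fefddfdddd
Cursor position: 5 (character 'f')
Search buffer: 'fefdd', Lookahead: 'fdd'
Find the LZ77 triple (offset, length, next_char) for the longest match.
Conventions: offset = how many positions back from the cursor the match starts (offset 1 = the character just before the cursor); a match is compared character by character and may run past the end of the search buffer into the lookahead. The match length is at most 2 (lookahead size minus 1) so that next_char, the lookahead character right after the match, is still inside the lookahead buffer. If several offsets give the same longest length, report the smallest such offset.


Try each offset into the search buffer:
  offset=1 (pos 4, char 'd'): match length 0
  offset=2 (pos 3, char 'd'): match length 0
  offset=3 (pos 2, char 'f'): match length 2
  offset=4 (pos 1, char 'e'): match length 0
  offset=5 (pos 0, char 'f'): match length 1
Longest match has length 2 at offset 3.
next_char = character at position 5 + 2 = 7 -> 'd'

Best match: offset=3, length=2 (matching 'fd' starting at position 2)
LZ77 triple: (3, 2, 'd')
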